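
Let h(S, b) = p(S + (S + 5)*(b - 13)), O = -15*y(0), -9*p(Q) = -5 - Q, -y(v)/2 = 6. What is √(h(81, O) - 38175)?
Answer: I*√329127/3 ≈ 191.23*I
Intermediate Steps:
y(v) = -12 (y(v) = -2*6 = -12)
p(Q) = 5/9 + Q/9 (p(Q) = -(-5 - Q)/9 = 5/9 + Q/9)
O = 180 (O = -15*(-12) = 180)
h(S, b) = 5/9 + S/9 + (-13 + b)*(5 + S)/9 (h(S, b) = 5/9 + (S + (S + 5)*(b - 13))/9 = 5/9 + (S + (5 + S)*(-13 + b))/9 = 5/9 + (S + (-13 + b)*(5 + S))/9 = 5/9 + (S/9 + (-13 + b)*(5 + S)/9) = 5/9 + S/9 + (-13 + b)*(5 + S)/9)
√(h(81, O) - 38175) = √((-20/3 - 4/3*81 + (5/9)*180 + (⅑)*81*180) - 38175) = √((-20/3 - 108 + 100 + 1620) - 38175) = √(4816/3 - 38175) = √(-109709/3) = I*√329127/3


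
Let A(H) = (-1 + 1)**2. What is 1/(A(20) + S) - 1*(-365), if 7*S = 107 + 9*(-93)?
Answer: 266443/730 ≈ 364.99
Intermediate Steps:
A(H) = 0 (A(H) = 0**2 = 0)
S = -730/7 (S = (107 + 9*(-93))/7 = (107 - 837)/7 = (1/7)*(-730) = -730/7 ≈ -104.29)
1/(A(20) + S) - 1*(-365) = 1/(0 - 730/7) - 1*(-365) = 1/(-730/7) + 365 = -7/730 + 365 = 266443/730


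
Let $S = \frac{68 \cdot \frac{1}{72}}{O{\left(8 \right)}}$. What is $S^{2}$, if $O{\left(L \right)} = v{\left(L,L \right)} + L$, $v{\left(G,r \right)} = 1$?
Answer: $\frac{289}{26244} \approx 0.011012$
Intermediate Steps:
$O{\left(L \right)} = 1 + L$
$S = \frac{17}{162}$ ($S = \frac{68 \cdot \frac{1}{72}}{1 + 8} = \frac{68 \cdot \frac{1}{72}}{9} = \frac{17}{18} \cdot \frac{1}{9} = \frac{17}{162} \approx 0.10494$)
$S^{2} = \left(\frac{17}{162}\right)^{2} = \frac{289}{26244}$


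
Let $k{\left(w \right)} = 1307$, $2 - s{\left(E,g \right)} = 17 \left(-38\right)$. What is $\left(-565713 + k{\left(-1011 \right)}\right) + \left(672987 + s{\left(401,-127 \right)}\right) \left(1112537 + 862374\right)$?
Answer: $1330368607079$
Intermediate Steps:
$s{\left(E,g \right)} = 648$ ($s{\left(E,g \right)} = 2 - 17 \left(-38\right) = 2 - -646 = 2 + 646 = 648$)
$\left(-565713 + k{\left(-1011 \right)}\right) + \left(672987 + s{\left(401,-127 \right)}\right) \left(1112537 + 862374\right) = \left(-565713 + 1307\right) + \left(672987 + 648\right) \left(1112537 + 862374\right) = -564406 + 673635 \cdot 1974911 = -564406 + 1330369171485 = 1330368607079$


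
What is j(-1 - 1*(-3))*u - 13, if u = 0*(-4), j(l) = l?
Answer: -13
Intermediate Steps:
u = 0
j(-1 - 1*(-3))*u - 13 = (-1 - 1*(-3))*0 - 13 = (-1 + 3)*0 - 13 = 2*0 - 13 = 0 - 13 = -13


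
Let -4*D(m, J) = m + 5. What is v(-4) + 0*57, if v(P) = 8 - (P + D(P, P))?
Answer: 49/4 ≈ 12.250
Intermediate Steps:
D(m, J) = -5/4 - m/4 (D(m, J) = -(m + 5)/4 = -(5 + m)/4 = -5/4 - m/4)
v(P) = 37/4 - 3*P/4 (v(P) = 8 - (P + (-5/4 - P/4)) = 8 - (-5/4 + 3*P/4) = 8 + (5/4 - 3*P/4) = 37/4 - 3*P/4)
v(-4) + 0*57 = (37/4 - 3/4*(-4)) + 0*57 = (37/4 + 3) + 0 = 49/4 + 0 = 49/4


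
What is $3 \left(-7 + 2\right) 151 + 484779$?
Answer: $482514$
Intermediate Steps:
$3 \left(-7 + 2\right) 151 + 484779 = 3 \left(-5\right) 151 + 484779 = \left(-15\right) 151 + 484779 = -2265 + 484779 = 482514$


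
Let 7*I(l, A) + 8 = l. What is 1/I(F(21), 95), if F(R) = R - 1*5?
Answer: 7/8 ≈ 0.87500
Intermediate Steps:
F(R) = -5 + R (F(R) = R - 5 = -5 + R)
I(l, A) = -8/7 + l/7
1/I(F(21), 95) = 1/(-8/7 + (-5 + 21)/7) = 1/(-8/7 + (⅐)*16) = 1/(-8/7 + 16/7) = 1/(8/7) = 7/8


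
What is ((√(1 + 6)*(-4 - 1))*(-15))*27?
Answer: 2025*√7 ≈ 5357.6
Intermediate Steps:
((√(1 + 6)*(-4 - 1))*(-15))*27 = ((√7*(-5))*(-15))*27 = (-5*√7*(-15))*27 = (75*√7)*27 = 2025*√7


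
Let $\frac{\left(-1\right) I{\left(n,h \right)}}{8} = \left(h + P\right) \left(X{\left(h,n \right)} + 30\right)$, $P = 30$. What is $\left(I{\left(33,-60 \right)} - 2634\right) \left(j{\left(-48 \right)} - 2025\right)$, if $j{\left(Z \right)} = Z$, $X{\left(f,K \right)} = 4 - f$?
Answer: $-41306598$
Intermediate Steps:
$I{\left(n,h \right)} = - 8 \left(30 + h\right) \left(34 - h\right)$ ($I{\left(n,h \right)} = - 8 \left(h + 30\right) \left(\left(4 - h\right) + 30\right) = - 8 \left(30 + h\right) \left(34 - h\right)$)
$\left(I{\left(33,-60 \right)} - 2634\right) \left(j{\left(-48 \right)} - 2025\right) = \left(\left(-8160 + 8 \left(-60\right) \left(-4 - 60\right)\right) - 2634\right) \left(-48 - 2025\right) = \left(\left(-8160 + 8 \left(-60\right) \left(-64\right)\right) - 2634\right) \left(-2073\right) = \left(\left(-8160 + 30720\right) - 2634\right) \left(-2073\right) = \left(22560 - 2634\right) \left(-2073\right) = 19926 \left(-2073\right) = -41306598$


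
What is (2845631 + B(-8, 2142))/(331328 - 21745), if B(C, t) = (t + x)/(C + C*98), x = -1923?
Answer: 751246511/81729912 ≈ 9.1918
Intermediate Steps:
B(C, t) = (-1923 + t)/(99*C) (B(C, t) = (t - 1923)/(C + C*98) = (-1923 + t)/(C + 98*C) = (-1923 + t)/((99*C)) = (-1923 + t)*(1/(99*C)) = (-1923 + t)/(99*C))
(2845631 + B(-8, 2142))/(331328 - 21745) = (2845631 + (1/99)*(-1923 + 2142)/(-8))/(331328 - 21745) = (2845631 + (1/99)*(-⅛)*219)/309583 = (2845631 - 73/264)*(1/309583) = (751246511/264)*(1/309583) = 751246511/81729912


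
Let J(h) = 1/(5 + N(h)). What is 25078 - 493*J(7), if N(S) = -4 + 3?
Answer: 99819/4 ≈ 24955.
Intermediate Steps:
N(S) = -1
J(h) = ¼ (J(h) = 1/(5 - 1) = 1/4 = ¼)
25078 - 493*J(7) = 25078 - 493/4 = 99819/4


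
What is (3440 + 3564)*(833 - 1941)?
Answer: -7760432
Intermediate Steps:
(3440 + 3564)*(833 - 1941) = 7004*(-1108) = -7760432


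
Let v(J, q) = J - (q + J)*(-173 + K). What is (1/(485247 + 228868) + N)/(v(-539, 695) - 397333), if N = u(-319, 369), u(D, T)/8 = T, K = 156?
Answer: -2108067481/282232530300 ≈ -0.0074693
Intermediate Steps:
u(D, T) = 8*T
N = 2952 (N = 8*369 = 2952)
v(J, q) = 17*q + 18*J (v(J, q) = J - (q + J)*(-173 + 156) = J - (J + q)*(-17) = J - (-17*J - 17*q) = J + (17*J + 17*q) = 17*q + 18*J)
(1/(485247 + 228868) + N)/(v(-539, 695) - 397333) = (1/(485247 + 228868) + 2952)/((17*695 + 18*(-539)) - 397333) = (1/714115 + 2952)/((11815 - 9702) - 397333) = (1/714115 + 2952)/(2113 - 397333) = (2108067481/714115)/(-395220) = (2108067481/714115)*(-1/395220) = -2108067481/282232530300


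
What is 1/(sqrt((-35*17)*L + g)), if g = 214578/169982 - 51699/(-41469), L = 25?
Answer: -I*sqrt(821096496542224850765)/3494531473025 ≈ -0.0081999*I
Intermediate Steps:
g = 2947705750/1174830593 (g = 214578*(1/169982) - 51699*(-1/41469) = 107289/84991 + 17233/13823 = 2947705750/1174830593 ≈ 2.5090)
1/(sqrt((-35*17)*L + g)) = 1/(sqrt(-35*17*25 + 2947705750/1174830593)) = 1/(sqrt(-595*25 + 2947705750/1174830593)) = 1/(sqrt(-14875 + 2947705750/1174830593)) = 1/(sqrt(-17472657365125/1174830593)) = 1/(5*I*sqrt(821096496542224850765)/1174830593) = -I*sqrt(821096496542224850765)/3494531473025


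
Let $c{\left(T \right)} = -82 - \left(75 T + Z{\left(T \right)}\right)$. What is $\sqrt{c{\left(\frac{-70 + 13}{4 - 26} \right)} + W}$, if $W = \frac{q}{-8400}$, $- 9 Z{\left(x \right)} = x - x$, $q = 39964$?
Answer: $\frac{i \sqrt{1499848581}}{2310} \approx 16.765 i$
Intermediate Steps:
$Z{\left(x \right)} = 0$ ($Z{\left(x \right)} = - \frac{x - x}{9} = \left(- \frac{1}{9}\right) 0 = 0$)
$W = - \frac{9991}{2100}$ ($W = \frac{39964}{-8400} = 39964 \left(- \frac{1}{8400}\right) = - \frac{9991}{2100} \approx -4.7576$)
$c{\left(T \right)} = -82 - 75 T$ ($c{\left(T \right)} = -82 - \left(75 T + 0\right) = -82 - 75 T$)
$\sqrt{c{\left(\frac{-70 + 13}{4 - 26} \right)} + W} = \sqrt{\left(-82 - 75 \frac{-70 + 13}{4 - 26}\right) - \frac{9991}{2100}} = \sqrt{\left(-82 - 75 \left(- \frac{57}{-22}\right)\right) - \frac{9991}{2100}} = \sqrt{\left(-82 - 75 \left(\left(-57\right) \left(- \frac{1}{22}\right)\right)\right) - \frac{9991}{2100}} = \sqrt{\left(-82 - \frac{4275}{22}\right) - \frac{9991}{2100}} = \sqrt{- \frac{6079}{22} - \frac{9991}{2100}} = \sqrt{- \frac{6492851}{23100}} = \frac{i \sqrt{1499848581}}{2310}$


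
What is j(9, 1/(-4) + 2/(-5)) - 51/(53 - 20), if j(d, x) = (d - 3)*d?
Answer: 577/11 ≈ 52.455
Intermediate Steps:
j(d, x) = d*(-3 + d) (j(d, x) = (-3 + d)*d = d*(-3 + d))
j(9, 1/(-4) + 2/(-5)) - 51/(53 - 20) = 9*(-3 + 9) - 51/(53 - 20) = 9*6 - 51/33 = 54 + (1/33)*(-51) = 54 - 17/11 = 577/11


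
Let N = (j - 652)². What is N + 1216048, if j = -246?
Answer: 2022452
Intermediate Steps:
N = 806404 (N = (-246 - 652)² = (-898)² = 806404)
N + 1216048 = 806404 + 1216048 = 2022452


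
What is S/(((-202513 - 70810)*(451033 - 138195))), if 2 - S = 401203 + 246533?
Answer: 323867/42752910337 ≈ 7.5753e-6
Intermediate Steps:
S = -647734 (S = 2 - (401203 + 246533) = 2 - 1*647736 = 2 - 647736 = -647734)
S/(((-202513 - 70810)*(451033 - 138195))) = -647734*1/((-202513 - 70810)*(451033 - 138195)) = -647734/((-273323*312838)) = -647734/(-85505820674) = -647734*(-1/85505820674) = 323867/42752910337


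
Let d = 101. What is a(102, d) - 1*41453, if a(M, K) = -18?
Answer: -41471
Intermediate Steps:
a(102, d) - 1*41453 = -18 - 1*41453 = -18 - 41453 = -41471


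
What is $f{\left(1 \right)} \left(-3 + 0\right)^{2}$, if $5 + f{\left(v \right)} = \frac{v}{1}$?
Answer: $-36$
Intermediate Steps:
$f{\left(v \right)} = -5 + v$ ($f{\left(v \right)} = -5 + \frac{v}{1} = -5 + v 1 = -5 + v$)
$f{\left(1 \right)} \left(-3 + 0\right)^{2} = \left(-5 + 1\right) \left(-3 + 0\right)^{2} = - 4 \left(-3\right)^{2} = \left(-4\right) 9 = -36$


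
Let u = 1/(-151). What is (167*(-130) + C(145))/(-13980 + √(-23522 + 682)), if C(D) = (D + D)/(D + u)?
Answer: 55369531675/35662268138 + 47527495*I*√5710/213973608828 ≈ 1.5526 + 0.016784*I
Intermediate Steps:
u = -1/151 (u = 1*(-1/151) = -1/151 ≈ -0.0066225)
C(D) = 2*D/(-1/151 + D) (C(D) = (D + D)/(D - 1/151) = (2*D)/(-1/151 + D) = 2*D/(-1/151 + D))
(167*(-130) + C(145))/(-13980 + √(-23522 + 682)) = (167*(-130) + 302*145/(-1 + 151*145))/(-13980 + √(-23522 + 682)) = (-21710 + 302*145/(-1 + 21895))/(-13980 + √(-22840)) = (-21710 + 302*145/21894)/(-13980 + 2*I*√5710) = (-21710 + 302*145*(1/21894))/(-13980 + 2*I*√5710) = (-21710 + 21895/10947)/(-13980 + 2*I*√5710) = -237637475/(10947*(-13980 + 2*I*√5710))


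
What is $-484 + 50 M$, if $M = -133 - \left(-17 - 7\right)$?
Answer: $-5934$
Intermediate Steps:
$M = -109$ ($M = -133 - \left(-17 - 7\right) = -133 - -24 = -133 + 24 = -109$)
$-484 + 50 M = -484 + 50 \left(-109\right) = -484 - 5450 = -5934$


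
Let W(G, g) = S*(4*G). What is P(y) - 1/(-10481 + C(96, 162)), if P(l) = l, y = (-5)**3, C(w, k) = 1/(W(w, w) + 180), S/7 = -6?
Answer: -20893857677/167150989 ≈ -125.00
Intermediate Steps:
S = -42 (S = 7*(-6) = -42)
W(G, g) = -168*G
C(w, k) = 1/(180 - 168*w) (C(w, k) = 1/(-168*w + 180) = 1/(180 - 168*w))
y = -125
P(y) - 1/(-10481 + C(96, 162)) = -125 - 1/(-10481 + 1/(12*(15 - 14*96))) = -125 - 1/(-10481 + 1/(12*(15 - 1344))) = -125 - 1/(-10481 + (1/12)/(-1329)) = -125 - 1/(-10481 + (1/12)*(-1/1329)) = -125 - 1/(-10481 - 1/15948) = -125 - 1/(-167150989/15948) = -125 - 1*(-15948/167150989) = -125 + 15948/167150989 = -20893857677/167150989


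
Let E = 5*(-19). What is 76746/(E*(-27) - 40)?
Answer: 76746/2525 ≈ 30.394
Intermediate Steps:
E = -95
76746/(E*(-27) - 40) = 76746/(-95*(-27) - 40) = 76746/(2565 - 40) = 76746/2525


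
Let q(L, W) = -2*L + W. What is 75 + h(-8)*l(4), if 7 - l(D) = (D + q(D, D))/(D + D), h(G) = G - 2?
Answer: 5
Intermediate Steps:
q(L, W) = W - 2*L
h(G) = -2 + G
l(D) = 7 (l(D) = 7 - (D + (D - 2*D))/(D + D) = 7 - (D - D)/(2*D) = 7 - 0*1/(2*D) = 7 - 1*0 = 7 + 0 = 7)
75 + h(-8)*l(4) = 75 + (-2 - 8)*7 = 75 - 10*7 = 75 - 70 = 5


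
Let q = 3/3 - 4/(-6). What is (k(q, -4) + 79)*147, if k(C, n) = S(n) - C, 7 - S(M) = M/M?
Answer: 12250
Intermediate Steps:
S(M) = 6 (S(M) = 7 - M/M = 7 - 1*1 = 7 - 1 = 6)
q = 5/3 (q = 3*(⅓) - 4*(-⅙) = 1 + ⅔ = 5/3 ≈ 1.6667)
k(C, n) = 6 - C
(k(q, -4) + 79)*147 = ((6 - 1*5/3) + 79)*147 = ((6 - 5/3) + 79)*147 = (13/3 + 79)*147 = (250/3)*147 = 12250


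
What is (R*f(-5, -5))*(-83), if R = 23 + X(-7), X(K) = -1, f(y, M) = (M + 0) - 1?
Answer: 10956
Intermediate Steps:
f(y, M) = -1 + M (f(y, M) = M - 1 = -1 + M)
R = 22 (R = 23 - 1 = 22)
(R*f(-5, -5))*(-83) = (22*(-1 - 5))*(-83) = (22*(-6))*(-83) = -132*(-83) = 10956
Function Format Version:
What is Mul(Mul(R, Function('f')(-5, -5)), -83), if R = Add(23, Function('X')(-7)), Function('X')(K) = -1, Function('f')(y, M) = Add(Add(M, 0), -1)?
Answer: 10956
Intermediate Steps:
Function('f')(y, M) = Add(-1, M) (Function('f')(y, M) = Add(M, -1) = Add(-1, M))
R = 22 (R = Add(23, -1) = 22)
Mul(Mul(R, Function('f')(-5, -5)), -83) = Mul(Mul(22, Add(-1, -5)), -83) = Mul(Mul(22, -6), -83) = Mul(-132, -83) = 10956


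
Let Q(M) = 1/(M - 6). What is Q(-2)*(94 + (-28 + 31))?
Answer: -97/8 ≈ -12.125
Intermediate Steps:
Q(M) = 1/(-6 + M)
Q(-2)*(94 + (-28 + 31)) = (94 + (-28 + 31))/(-6 - 2) = (94 + 3)/(-8) = -1/8*97 = -97/8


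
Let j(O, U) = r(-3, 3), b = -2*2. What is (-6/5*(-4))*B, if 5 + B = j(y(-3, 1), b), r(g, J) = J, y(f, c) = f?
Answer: -48/5 ≈ -9.6000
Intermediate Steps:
b = -4
j(O, U) = 3
B = -2 (B = -5 + 3 = -2)
(-6/5*(-4))*B = (-6/5*(-4))*(-2) = (-2*⅗*(-4))*(-2) = -6/5*(-4)*(-2) = (24/5)*(-2) = -48/5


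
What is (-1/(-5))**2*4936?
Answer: 4936/25 ≈ 197.44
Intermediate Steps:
(-1/(-5))**2*4936 = (-1*(-1/5))**2*4936 = (1/5)**2*4936 = (1/25)*4936 = 4936/25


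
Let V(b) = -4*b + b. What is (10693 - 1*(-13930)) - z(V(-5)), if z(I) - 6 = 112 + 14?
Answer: 24491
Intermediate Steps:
V(b) = -3*b
z(I) = 132 (z(I) = 6 + (112 + 14) = 6 + 126 = 132)
(10693 - 1*(-13930)) - z(V(-5)) = (10693 - 1*(-13930)) - 1*132 = (10693 + 13930) - 132 = 24623 - 132 = 24491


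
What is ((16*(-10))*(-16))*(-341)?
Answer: -872960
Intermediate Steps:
((16*(-10))*(-16))*(-341) = -160*(-16)*(-341) = 2560*(-341) = -872960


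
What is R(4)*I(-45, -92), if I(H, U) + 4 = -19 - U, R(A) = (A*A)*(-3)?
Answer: -3312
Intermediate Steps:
R(A) = -3*A**2 (R(A) = A**2*(-3) = -3*A**2)
I(H, U) = -23 - U (I(H, U) = -4 + (-19 - U) = -23 - U)
R(4)*I(-45, -92) = (-3*4**2)*(-23 - 1*(-92)) = (-3*16)*(-23 + 92) = -48*69 = -3312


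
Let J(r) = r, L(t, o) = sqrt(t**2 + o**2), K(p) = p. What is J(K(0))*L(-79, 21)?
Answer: 0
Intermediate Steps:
L(t, o) = sqrt(o**2 + t**2)
J(K(0))*L(-79, 21) = 0*sqrt(21**2 + (-79)**2) = 0*sqrt(441 + 6241) = 0*sqrt(6682) = 0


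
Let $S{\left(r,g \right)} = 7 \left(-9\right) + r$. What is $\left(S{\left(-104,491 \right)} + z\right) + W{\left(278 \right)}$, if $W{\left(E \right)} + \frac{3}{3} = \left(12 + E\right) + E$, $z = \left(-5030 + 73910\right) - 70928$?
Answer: $-1648$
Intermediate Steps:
$S{\left(r,g \right)} = -63 + r$
$z = -2048$ ($z = 68880 - 70928 = -2048$)
$W{\left(E \right)} = 11 + 2 E$ ($W{\left(E \right)} = -1 + \left(\left(12 + E\right) + E\right) = -1 + \left(12 + 2 E\right) = 11 + 2 E$)
$\left(S{\left(-104,491 \right)} + z\right) + W{\left(278 \right)} = \left(\left(-63 - 104\right) - 2048\right) + \left(11 + 2 \cdot 278\right) = \left(-167 - 2048\right) + \left(11 + 556\right) = -2215 + 567 = -1648$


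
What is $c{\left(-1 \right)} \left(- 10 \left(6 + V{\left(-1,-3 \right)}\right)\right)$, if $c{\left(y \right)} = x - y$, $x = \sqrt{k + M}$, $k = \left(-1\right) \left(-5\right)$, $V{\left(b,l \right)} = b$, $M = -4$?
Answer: $-100$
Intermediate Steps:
$k = 5$
$x = 1$ ($x = \sqrt{5 - 4} = \sqrt{1} = 1$)
$c{\left(y \right)} = 1 - y$
$c{\left(-1 \right)} \left(- 10 \left(6 + V{\left(-1,-3 \right)}\right)\right) = \left(1 - -1\right) \left(- 10 \left(6 - 1\right)\right) = \left(1 + 1\right) \left(\left(-10\right) 5\right) = 2 \left(-50\right) = -100$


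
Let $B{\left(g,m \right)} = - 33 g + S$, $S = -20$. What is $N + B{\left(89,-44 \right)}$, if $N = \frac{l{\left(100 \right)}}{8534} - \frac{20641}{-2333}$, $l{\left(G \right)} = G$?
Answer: $- \frac{29348480030}{9954911} \approx -2948.1$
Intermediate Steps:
$B{\left(g,m \right)} = -20 - 33 g$ ($B{\left(g,m \right)} = - 33 g - 20 = -20 - 33 g$)
$N = \frac{88191797}{9954911}$ ($N = \frac{100}{8534} - \frac{20641}{-2333} = 100 \cdot \frac{1}{8534} - - \frac{20641}{2333} = \frac{50}{4267} + \frac{20641}{2333} = \frac{88191797}{9954911} \approx 8.8591$)
$N + B{\left(89,-44 \right)} = \frac{88191797}{9954911} - 2957 = - \frac{29348480030}{9954911}$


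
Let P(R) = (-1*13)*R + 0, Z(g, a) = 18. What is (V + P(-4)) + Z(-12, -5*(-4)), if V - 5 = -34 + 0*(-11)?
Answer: 41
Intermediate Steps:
P(R) = -13*R (P(R) = -13*R + 0 = -13*R)
V = -29 (V = 5 + (-34 + 0*(-11)) = 5 + (-34 + 0) = 5 - 34 = -29)
(V + P(-4)) + Z(-12, -5*(-4)) = (-29 - 13*(-4)) + 18 = (-29 + 52) + 18 = 23 + 18 = 41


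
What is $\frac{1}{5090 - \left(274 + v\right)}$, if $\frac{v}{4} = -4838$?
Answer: $\frac{1}{24168} \approx 4.1377 \cdot 10^{-5}$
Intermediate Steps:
$v = -19352$ ($v = 4 \left(-4838\right) = -19352$)
$\frac{1}{5090 - \left(274 + v\right)} = \frac{1}{5090 - -19078} = \frac{1}{5090 + \left(-274 + 19352\right)} = \frac{1}{5090 + 19078} = \frac{1}{24168}$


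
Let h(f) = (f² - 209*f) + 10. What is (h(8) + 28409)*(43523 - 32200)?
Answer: 303580953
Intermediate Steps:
h(f) = 10 + f² - 209*f
(h(8) + 28409)*(43523 - 32200) = ((10 + 8² - 209*8) + 28409)*(43523 - 32200) = ((10 + 64 - 1672) + 28409)*11323 = (-1598 + 28409)*11323 = 26811*11323 = 303580953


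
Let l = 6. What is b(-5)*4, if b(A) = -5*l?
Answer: -120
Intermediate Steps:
b(A) = -30 (b(A) = -5*6 = -30)
b(-5)*4 = -30*4 = -120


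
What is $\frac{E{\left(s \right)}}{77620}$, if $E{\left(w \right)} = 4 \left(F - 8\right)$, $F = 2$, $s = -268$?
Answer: $- \frac{6}{19405} \approx -0.0003092$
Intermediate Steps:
$E{\left(w \right)} = -24$ ($E{\left(w \right)} = 4 \left(2 - 8\right) = 4 \left(-6\right) = -24$)
$\frac{E{\left(s \right)}}{77620} = - \frac{24}{77620} = \left(-24\right) \frac{1}{77620} = - \frac{6}{19405}$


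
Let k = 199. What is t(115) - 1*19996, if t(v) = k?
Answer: -19797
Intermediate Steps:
t(v) = 199
t(115) - 1*19996 = 199 - 1*19996 = 199 - 19996 = -19797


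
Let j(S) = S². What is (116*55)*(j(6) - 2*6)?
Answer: 153120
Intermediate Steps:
(116*55)*(j(6) - 2*6) = (116*55)*(6² - 2*6) = 6380*(36 - 12) = 6380*24 = 153120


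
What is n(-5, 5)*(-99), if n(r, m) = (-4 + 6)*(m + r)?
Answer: 0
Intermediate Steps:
n(r, m) = 2*m + 2*r (n(r, m) = 2*(m + r) = 2*m + 2*r)
n(-5, 5)*(-99) = (2*5 + 2*(-5))*(-99) = (10 - 10)*(-99) = 0*(-99) = 0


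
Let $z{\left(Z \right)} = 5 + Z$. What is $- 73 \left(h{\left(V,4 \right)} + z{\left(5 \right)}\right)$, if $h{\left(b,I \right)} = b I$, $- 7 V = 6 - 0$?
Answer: $- \frac{3358}{7} \approx -479.71$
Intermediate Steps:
$V = - \frac{6}{7}$ ($V = - \frac{6 - 0}{7} = - \frac{6 + 0}{7} = \left(- \frac{1}{7}\right) 6 = - \frac{6}{7} \approx -0.85714$)
$h{\left(b,I \right)} = I b$
$- 73 \left(h{\left(V,4 \right)} + z{\left(5 \right)}\right) = - 73 \left(4 \left(- \frac{6}{7}\right) + \left(5 + 5\right)\right) = - 73 \left(- \frac{24}{7} + 10\right) = \left(-73\right) \frac{46}{7} = - \frac{3358}{7}$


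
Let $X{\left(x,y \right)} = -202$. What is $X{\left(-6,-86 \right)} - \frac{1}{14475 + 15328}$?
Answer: $- \frac{6020207}{29803} \approx -202.0$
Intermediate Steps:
$X{\left(-6,-86 \right)} - \frac{1}{14475 + 15328} = -202 - \frac{1}{14475 + 15328} = -202 - \frac{1}{29803} = - \frac{6020207}{29803}$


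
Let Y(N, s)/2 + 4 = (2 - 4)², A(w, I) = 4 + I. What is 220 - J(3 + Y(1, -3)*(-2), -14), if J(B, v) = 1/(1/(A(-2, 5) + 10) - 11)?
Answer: 45779/208 ≈ 220.09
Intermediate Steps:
Y(N, s) = 0 (Y(N, s) = -8 + 2*(2 - 4)² = -8 + 2*(-2)² = -8 + 2*4 = -8 + 8 = 0)
J(B, v) = -19/208 (J(B, v) = 1/(1/((4 + 5) + 10) - 11) = 1/(1/(9 + 10) - 11) = 1/(1/19 - 11) = 1/(-208/19) = -19/208)
220 - J(3 + Y(1, -3)*(-2), -14) = 220 - 1*(-19/208) = 220 + 19/208 = 45779/208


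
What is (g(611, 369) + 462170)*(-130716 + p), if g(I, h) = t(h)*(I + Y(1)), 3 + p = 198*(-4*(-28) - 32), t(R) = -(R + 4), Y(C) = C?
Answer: -26869508826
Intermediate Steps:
t(R) = -4 - R (t(R) = -(4 + R) = -4 - R)
p = 15837 (p = -3 + 198*(-4*(-28) - 32) = -3 + 198*(112 - 32) = -3 + 198*80 = -3 + 15840 = 15837)
g(I, h) = (1 + I)*(-4 - h) (g(I, h) = (-4 - h)*(I + 1) = (-4 - h)*(1 + I) = (1 + I)*(-4 - h))
(g(611, 369) + 462170)*(-130716 + p) = (-(1 + 611)*(4 + 369) + 462170)*(-130716 + 15837) = (-1*612*373 + 462170)*(-114879) = (-228276 + 462170)*(-114879) = 233894*(-114879) = -26869508826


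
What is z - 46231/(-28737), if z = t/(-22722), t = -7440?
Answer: 210710677/108827019 ≈ 1.9362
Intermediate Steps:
z = 1240/3787 (z = -7440/(-22722) = -7440*(-1/22722) = 1240/3787 ≈ 0.32744)
z - 46231/(-28737) = 1240/3787 - 46231/(-28737) = 1240/3787 - 46231*(-1/28737) = 1240/3787 + 46231/28737 = 210710677/108827019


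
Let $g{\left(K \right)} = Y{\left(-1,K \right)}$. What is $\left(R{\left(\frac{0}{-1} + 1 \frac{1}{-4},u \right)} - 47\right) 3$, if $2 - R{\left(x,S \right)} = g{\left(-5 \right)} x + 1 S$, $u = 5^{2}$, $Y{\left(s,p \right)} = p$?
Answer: $- \frac{855}{4} \approx -213.75$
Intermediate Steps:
$g{\left(K \right)} = K$
$u = 25$
$R{\left(x,S \right)} = 2 - S + 5 x$ ($R{\left(x,S \right)} = 2 - \left(- 5 x + 1 S\right) = 2 - \left(- 5 x + S\right) = 2 - \left(S - 5 x\right) = 2 - S + 5 x$)
$\left(R{\left(\frac{0}{-1} + 1 \frac{1}{-4},u \right)} - 47\right) 3 = \left(\left(2 - 25 + 5 \left(\frac{0}{-1} + 1 \frac{1}{-4}\right)\right) - 47\right) 3 = \left(\left(2 - 25 + 5 \left(0 \left(-1\right) + 1 \left(- \frac{1}{4}\right)\right)\right) - 47\right) 3 = \left(\left(2 - 25 + 5 \left(0 - \frac{1}{4}\right)\right) - 47\right) 3 = \left(\left(2 - 25 + 5 \left(- \frac{1}{4}\right)\right) - 47\right) 3 = \left(\left(2 - 25 - \frac{5}{4}\right) - 47\right) 3 = \left(- \frac{97}{4} - 47\right) 3 = \left(- \frac{285}{4}\right) 3 = - \frac{855}{4}$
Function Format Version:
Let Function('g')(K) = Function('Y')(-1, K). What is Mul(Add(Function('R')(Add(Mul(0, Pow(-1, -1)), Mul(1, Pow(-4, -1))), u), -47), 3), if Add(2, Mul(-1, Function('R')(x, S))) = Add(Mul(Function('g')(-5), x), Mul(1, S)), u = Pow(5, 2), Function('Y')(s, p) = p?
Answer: Rational(-855, 4) ≈ -213.75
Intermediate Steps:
Function('g')(K) = K
u = 25
Function('R')(x, S) = Add(2, Mul(-1, S), Mul(5, x)) (Function('R')(x, S) = Add(2, Mul(-1, Add(Mul(-5, x), Mul(1, S)))) = Add(2, Mul(-1, Add(Mul(-5, x), S))) = Add(2, Mul(-1, Add(S, Mul(-5, x)))) = Add(2, Add(Mul(-1, S), Mul(5, x))) = Add(2, Mul(-1, S), Mul(5, x)))
Mul(Add(Function('R')(Add(Mul(0, Pow(-1, -1)), Mul(1, Pow(-4, -1))), u), -47), 3) = Mul(Add(Add(2, Mul(-1, 25), Mul(5, Add(Mul(0, Pow(-1, -1)), Mul(1, Pow(-4, -1))))), -47), 3) = Mul(Add(Add(2, -25, Mul(5, Add(Mul(0, -1), Mul(1, Rational(-1, 4))))), -47), 3) = Mul(Add(Add(2, -25, Mul(5, Add(0, Rational(-1, 4)))), -47), 3) = Mul(Add(Add(2, -25, Mul(5, Rational(-1, 4))), -47), 3) = Mul(Add(Add(2, -25, Rational(-5, 4)), -47), 3) = Mul(Add(Rational(-97, 4), -47), 3) = Mul(Rational(-285, 4), 3) = Rational(-855, 4)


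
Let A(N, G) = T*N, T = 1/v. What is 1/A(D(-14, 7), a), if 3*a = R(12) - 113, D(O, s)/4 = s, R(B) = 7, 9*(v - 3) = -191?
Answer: -41/63 ≈ -0.65079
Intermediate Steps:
v = -164/9 (v = 3 + (⅑)*(-191) = 3 - 191/9 = -164/9 ≈ -18.222)
D(O, s) = 4*s
T = -9/164 (T = 1/(-164/9) = -9/164 ≈ -0.054878)
a = -106/3 (a = (7 - 113)/3 = (⅓)*(-106) = -106/3 ≈ -35.333)
A(N, G) = -9*N/164
1/A(D(-14, 7), a) = 1/(-9*7/41) = 1/(-9/164*28) = 1/(-63/41) = -41/63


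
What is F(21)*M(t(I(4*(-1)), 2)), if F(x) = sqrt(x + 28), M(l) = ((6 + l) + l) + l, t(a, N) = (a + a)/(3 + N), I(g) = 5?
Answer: 84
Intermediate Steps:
t(a, N) = 2*a/(3 + N) (t(a, N) = (2*a)/(3 + N) = 2*a/(3 + N))
M(l) = 6 + 3*l (M(l) = (6 + 2*l) + l = 6 + 3*l)
F(x) = sqrt(28 + x)
F(21)*M(t(I(4*(-1)), 2)) = sqrt(28 + 21)*(6 + 3*(2*5/(3 + 2))) = sqrt(49)*(6 + 3*(2*5/5)) = 7*(6 + 3*(2*5*(1/5))) = 7*(6 + 3*2) = 7*(6 + 6) = 7*12 = 84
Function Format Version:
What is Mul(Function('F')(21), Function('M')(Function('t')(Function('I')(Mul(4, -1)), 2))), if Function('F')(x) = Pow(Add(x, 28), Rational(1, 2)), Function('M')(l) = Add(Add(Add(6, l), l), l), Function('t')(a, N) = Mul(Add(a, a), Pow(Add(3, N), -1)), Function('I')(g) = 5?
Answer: 84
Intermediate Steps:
Function('t')(a, N) = Mul(2, a, Pow(Add(3, N), -1)) (Function('t')(a, N) = Mul(Mul(2, a), Pow(Add(3, N), -1)) = Mul(2, a, Pow(Add(3, N), -1)))
Function('M')(l) = Add(6, Mul(3, l)) (Function('M')(l) = Add(Add(6, Mul(2, l)), l) = Add(6, Mul(3, l)))
Function('F')(x) = Pow(Add(28, x), Rational(1, 2))
Mul(Function('F')(21), Function('M')(Function('t')(Function('I')(Mul(4, -1)), 2))) = Mul(Pow(Add(28, 21), Rational(1, 2)), Add(6, Mul(3, Mul(2, 5, Pow(Add(3, 2), -1))))) = Mul(Pow(49, Rational(1, 2)), Add(6, Mul(3, Mul(2, 5, Pow(5, -1))))) = Mul(7, Add(6, Mul(3, Mul(2, 5, Rational(1, 5))))) = Mul(7, Add(6, Mul(3, 2))) = Mul(7, Add(6, 6)) = Mul(7, 12) = 84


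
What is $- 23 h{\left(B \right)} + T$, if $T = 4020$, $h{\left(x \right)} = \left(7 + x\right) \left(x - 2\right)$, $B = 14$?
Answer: $-1776$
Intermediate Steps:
$h{\left(x \right)} = \left(-2 + x\right) \left(7 + x\right)$ ($h{\left(x \right)} = \left(7 + x\right) \left(-2 + x\right) = \left(-2 + x\right) \left(7 + x\right)$)
$- 23 h{\left(B \right)} + T = - 23 \left(-14 + 14^{2} + 5 \cdot 14\right) + 4020 = - 23 \left(-14 + 196 + 70\right) + 4020 = \left(-23\right) 252 + 4020 = -5796 + 4020 = -1776$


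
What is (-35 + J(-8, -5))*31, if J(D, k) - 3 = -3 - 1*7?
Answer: -1302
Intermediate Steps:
J(D, k) = -7 (J(D, k) = 3 + (-3 - 1*7) = 3 + (-3 - 7) = 3 - 10 = -7)
(-35 + J(-8, -5))*31 = (-35 - 7)*31 = -42*31 = -1302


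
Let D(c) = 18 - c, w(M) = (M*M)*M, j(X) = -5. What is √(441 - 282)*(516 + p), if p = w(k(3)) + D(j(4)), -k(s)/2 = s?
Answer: 323*√159 ≈ 4072.9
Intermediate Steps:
k(s) = -2*s
w(M) = M³ (w(M) = M²*M = M³)
p = -193 (p = (-2*3)³ + (18 - 1*(-5)) = (-6)³ + (18 + 5) = -216 + 23 = -193)
√(441 - 282)*(516 + p) = √(441 - 282)*(516 - 193) = √159*323 = 323*√159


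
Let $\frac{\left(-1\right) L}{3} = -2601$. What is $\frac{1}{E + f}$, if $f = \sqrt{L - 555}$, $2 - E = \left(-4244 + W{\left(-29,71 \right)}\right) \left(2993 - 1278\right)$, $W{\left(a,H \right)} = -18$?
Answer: $\frac{609111}{4452194523248} - \frac{\sqrt{453}}{13356583569744} \approx 1.3681 \cdot 10^{-7}$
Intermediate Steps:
$L = 7803$ ($L = \left(-3\right) \left(-2601\right) = 7803$)
$E = 7309332$ ($E = 2 - \left(-4244 - 18\right) \left(2993 - 1278\right) = 2 - \left(-4262\right) 1715 = 2 - -7309330 = 2 + 7309330 = 7309332$)
$f = 4 \sqrt{453}$ ($f = \sqrt{7803 - 555} = \sqrt{7248} = 4 \sqrt{453} \approx 85.135$)
$\frac{1}{E + f} = \frac{1}{7309332 + 4 \sqrt{453}}$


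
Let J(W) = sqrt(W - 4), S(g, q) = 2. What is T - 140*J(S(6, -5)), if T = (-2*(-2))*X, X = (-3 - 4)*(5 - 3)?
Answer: -56 - 140*I*sqrt(2) ≈ -56.0 - 197.99*I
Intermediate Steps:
X = -14 (X = -7*2 = -14)
J(W) = sqrt(-4 + W)
T = -56 (T = -2*(-2)*(-14) = 4*(-14) = -56)
T - 140*J(S(6, -5)) = -56 - 140*sqrt(-4 + 2) = -56 - 140*I*sqrt(2)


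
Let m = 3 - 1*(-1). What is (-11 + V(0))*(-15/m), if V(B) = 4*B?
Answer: 165/4 ≈ 41.250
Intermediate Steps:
m = 4 (m = 3 + 1 = 4)
(-11 + V(0))*(-15/m) = (-11 + 4*0)*(-15/4) = (-11 + 0)*(-15*¼) = -11*(-15/4) = 165/4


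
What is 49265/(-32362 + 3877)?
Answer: -9853/5697 ≈ -1.7295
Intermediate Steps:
49265/(-32362 + 3877) = 49265/(-28485) = 49265*(-1/28485) = -9853/5697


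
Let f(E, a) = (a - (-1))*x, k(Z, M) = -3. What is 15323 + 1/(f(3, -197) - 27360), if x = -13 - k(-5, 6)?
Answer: 389204199/25400 ≈ 15323.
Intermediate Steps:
x = -10 (x = -13 - 1*(-3) = -13 + 3 = -10)
f(E, a) = -10 - 10*a (f(E, a) = (a - (-1))*(-10) = (a - 1*(-1))*(-10) = (a + 1)*(-10) = (1 + a)*(-10) = -10 - 10*a)
15323 + 1/(f(3, -197) - 27360) = 15323 + 1/((-10 - 10*(-197)) - 27360) = 15323 + 1/((-10 + 1970) - 27360) = 15323 + 1/(1960 - 27360) = 15323 + 1/(-25400) = 15323 - 1/25400 = 389204199/25400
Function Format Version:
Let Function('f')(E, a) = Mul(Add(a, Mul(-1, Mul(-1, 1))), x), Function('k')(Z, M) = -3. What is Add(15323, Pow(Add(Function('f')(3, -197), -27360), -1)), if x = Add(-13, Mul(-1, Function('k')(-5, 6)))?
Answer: Rational(389204199, 25400) ≈ 15323.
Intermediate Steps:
x = -10 (x = Add(-13, Mul(-1, -3)) = Add(-13, 3) = -10)
Function('f')(E, a) = Add(-10, Mul(-10, a)) (Function('f')(E, a) = Mul(Add(a, Mul(-1, Mul(-1, 1))), -10) = Mul(Add(a, Mul(-1, -1)), -10) = Mul(Add(a, 1), -10) = Mul(Add(1, a), -10) = Add(-10, Mul(-10, a)))
Add(15323, Pow(Add(Function('f')(3, -197), -27360), -1)) = Add(15323, Pow(Add(Add(-10, Mul(-10, -197)), -27360), -1)) = Add(15323, Pow(Add(Add(-10, 1970), -27360), -1)) = Add(15323, Pow(Add(1960, -27360), -1)) = Add(15323, Pow(-25400, -1)) = Add(15323, Rational(-1, 25400)) = Rational(389204199, 25400)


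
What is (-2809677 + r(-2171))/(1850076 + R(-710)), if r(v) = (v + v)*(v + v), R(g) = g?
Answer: 16043287/1849366 ≈ 8.6750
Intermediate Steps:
r(v) = 4*v² (r(v) = (2*v)*(2*v) = 4*v²)
(-2809677 + r(-2171))/(1850076 + R(-710)) = (-2809677 + 4*(-2171)²)/(1850076 - 710) = (-2809677 + 4*4713241)/1849366 = (-2809677 + 18852964)*(1/1849366) = 16043287*(1/1849366) = 16043287/1849366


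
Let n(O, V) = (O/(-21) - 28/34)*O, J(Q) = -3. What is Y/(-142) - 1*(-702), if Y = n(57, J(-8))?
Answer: 11886393/16898 ≈ 703.42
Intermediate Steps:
n(O, V) = O*(-14/17 - O/21) (n(O, V) = (O*(-1/21) - 28*1/34)*O = (-O/21 - 14/17)*O = (-14/17 - O/21)*O = O*(-14/17 - O/21))
Y = -23997/119 (Y = -1/357*57*(294 + 17*57) = -1/357*57*(294 + 969) = -1/357*57*1263 = -23997/119 ≈ -201.66)
Y/(-142) - 1*(-702) = -23997/119/(-142) - 1*(-702) = -23997/119*(-1/142) + 702 = 23997/16898 + 702 = 11886393/16898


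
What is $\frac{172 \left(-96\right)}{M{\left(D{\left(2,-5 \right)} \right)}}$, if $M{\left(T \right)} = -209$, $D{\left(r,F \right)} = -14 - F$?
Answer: $\frac{16512}{209} \approx 79.005$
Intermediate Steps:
$\frac{172 \left(-96\right)}{M{\left(D{\left(2,-5 \right)} \right)}} = \frac{172 \left(-96\right)}{-209} = \left(-16512\right) \left(- \frac{1}{209}\right) = \frac{16512}{209}$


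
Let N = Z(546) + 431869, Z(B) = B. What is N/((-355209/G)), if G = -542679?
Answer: 78220846595/118403 ≈ 6.6063e+5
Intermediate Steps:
N = 432415 (N = 546 + 431869 = 432415)
N/((-355209/G)) = 432415/((-355209/(-542679))) = 432415/((-355209*(-1/542679))) = 432415/(118403/180893) = 432415*(180893/118403) = 78220846595/118403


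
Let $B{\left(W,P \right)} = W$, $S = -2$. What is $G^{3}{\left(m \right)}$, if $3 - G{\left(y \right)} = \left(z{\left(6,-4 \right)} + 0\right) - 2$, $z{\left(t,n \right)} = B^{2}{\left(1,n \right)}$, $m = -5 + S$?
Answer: $64$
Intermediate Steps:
$m = -7$ ($m = -5 - 2 = -7$)
$z{\left(t,n \right)} = 1$ ($z{\left(t,n \right)} = 1^{2} = 1$)
$G{\left(y \right)} = 4$ ($G{\left(y \right)} = 3 - \left(\left(1 + 0\right) - 2\right) = 3 - \left(1 - 2\right) = 3 - -1 = 3 + 1 = 4$)
$G^{3}{\left(m \right)} = 4^{3} = 64$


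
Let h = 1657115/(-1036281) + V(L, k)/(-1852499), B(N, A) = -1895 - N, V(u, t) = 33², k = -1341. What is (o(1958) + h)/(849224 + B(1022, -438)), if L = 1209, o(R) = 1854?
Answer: 323279137334512/147696691049341203 ≈ 0.0021888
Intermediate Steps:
V(u, t) = 1089
h = -279175671854/174519046929 (h = 1657115/(-1036281) + 1089/(-1852499) = 1657115*(-1/1036281) + 1089*(-1/1852499) = -1657115/1036281 - 99/168409 = -279175671854/174519046929 ≈ -1.5997)
(o(1958) + h)/(849224 + B(1022, -438)) = (1854 - 279175671854/174519046929)/(849224 + (-1895 - 1*1022)) = 323279137334512/(174519046929*(849224 + (-1895 - 1022))) = 323279137334512/(174519046929*(849224 - 2917)) = (323279137334512/174519046929)/846307 = (323279137334512/174519046929)*(1/846307) = 323279137334512/147696691049341203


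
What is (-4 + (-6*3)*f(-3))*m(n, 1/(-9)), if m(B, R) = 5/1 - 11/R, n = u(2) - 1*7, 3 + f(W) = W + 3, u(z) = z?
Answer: 5200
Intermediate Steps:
f(W) = W (f(W) = -3 + (W + 3) = -3 + (3 + W) = W)
n = -5 (n = 2 - 1*7 = 2 - 7 = -5)
m(B, R) = 5 - 11/R (m(B, R) = 5*1 - 11/R = 5 - 11/R)
(-4 + (-6*3)*f(-3))*m(n, 1/(-9)) = (-4 - 6*3*(-3))*(5 - 11/(1/(-9))) = (-4 - 18*(-3))*(5 - 11/(-1/9)) = (-4 + 54)*(5 - 11*(-9)) = 50*(5 + 99) = 50*104 = 5200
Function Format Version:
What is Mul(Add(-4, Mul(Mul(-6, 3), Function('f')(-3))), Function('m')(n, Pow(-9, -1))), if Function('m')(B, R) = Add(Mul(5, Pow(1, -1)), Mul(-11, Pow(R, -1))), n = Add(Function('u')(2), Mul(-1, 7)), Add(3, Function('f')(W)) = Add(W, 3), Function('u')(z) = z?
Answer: 5200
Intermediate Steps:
Function('f')(W) = W (Function('f')(W) = Add(-3, Add(W, 3)) = Add(-3, Add(3, W)) = W)
n = -5 (n = Add(2, Mul(-1, 7)) = Add(2, -7) = -5)
Function('m')(B, R) = Add(5, Mul(-11, Pow(R, -1))) (Function('m')(B, R) = Add(Mul(5, 1), Mul(-11, Pow(R, -1))) = Add(5, Mul(-11, Pow(R, -1))))
Mul(Add(-4, Mul(Mul(-6, 3), Function('f')(-3))), Function('m')(n, Pow(-9, -1))) = Mul(Add(-4, Mul(Mul(-6, 3), -3)), Add(5, Mul(-11, Pow(Pow(-9, -1), -1)))) = Mul(Add(-4, Mul(-18, -3)), Add(5, Mul(-11, Pow(Rational(-1, 9), -1)))) = Mul(Add(-4, 54), Add(5, Mul(-11, -9))) = Mul(50, Add(5, 99)) = Mul(50, 104) = 5200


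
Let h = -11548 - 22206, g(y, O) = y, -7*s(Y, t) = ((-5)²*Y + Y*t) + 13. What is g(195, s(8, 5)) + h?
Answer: -33559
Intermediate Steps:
s(Y, t) = -13/7 - 25*Y/7 - Y*t/7 (s(Y, t) = -(((-5)²*Y + Y*t) + 13)/7 = -((25*Y + Y*t) + 13)/7 = -(13 + 25*Y + Y*t)/7 = -13/7 - 25*Y/7 - Y*t/7)
h = -33754
g(195, s(8, 5)) + h = 195 - 33754 = -33559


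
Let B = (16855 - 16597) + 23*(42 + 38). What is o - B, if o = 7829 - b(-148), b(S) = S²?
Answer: -16173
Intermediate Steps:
o = -14075 (o = 7829 - 1*(-148)² = 7829 - 1*21904 = 7829 - 21904 = -14075)
B = 2098 (B = 258 + 23*80 = 258 + 1840 = 2098)
o - B = -14075 - 1*2098 = -14075 - 2098 = -16173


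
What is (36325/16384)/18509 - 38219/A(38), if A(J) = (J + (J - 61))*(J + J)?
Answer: -2897481496591/86426664960 ≈ -33.525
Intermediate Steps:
A(J) = 2*J*(-61 + 2*J) (A(J) = (J + (-61 + J))*(2*J) = (-61 + 2*J)*(2*J) = 2*J*(-61 + 2*J))
(36325/16384)/18509 - 38219/A(38) = (36325/16384)/18509 - 38219*1/(76*(-61 + 2*38)) = (36325*(1/16384))*(1/18509) - 38219*1/(76*(-61 + 76)) = (36325/16384)*(1/18509) - 38219/(2*38*15) = 36325/303251456 - 38219/1140 = -2897481496591/86426664960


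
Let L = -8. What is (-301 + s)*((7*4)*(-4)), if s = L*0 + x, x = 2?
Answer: 33488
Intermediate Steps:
s = 2 (s = -8*0 + 2 = 0 + 2 = 2)
(-301 + s)*((7*4)*(-4)) = (-301 + 2)*((7*4)*(-4)) = -8372*(-4) = -299*(-112) = 33488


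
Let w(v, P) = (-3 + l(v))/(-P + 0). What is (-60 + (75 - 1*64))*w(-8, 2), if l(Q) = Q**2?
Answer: 2989/2 ≈ 1494.5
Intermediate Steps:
w(v, P) = -(-3 + v**2)/P (w(v, P) = (-3 + v**2)/(-P + 0) = (-3 + v**2)/((-P)) = (-3 + v**2)*(-1/P) = -(-3 + v**2)/P)
(-60 + (75 - 1*64))*w(-8, 2) = (-60 + (75 - 1*64))*((3 - 1*(-8)**2)/2) = (-60 + (75 - 64))*((3 - 1*64)/2) = (-60 + 11)*((3 - 64)/2) = -49*(-61)/2 = -49*(-61/2) = 2989/2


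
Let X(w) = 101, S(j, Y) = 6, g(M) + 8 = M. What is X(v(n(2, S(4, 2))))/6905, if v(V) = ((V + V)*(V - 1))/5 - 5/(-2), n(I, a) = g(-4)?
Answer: 101/6905 ≈ 0.014627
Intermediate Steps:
g(M) = -8 + M
n(I, a) = -12 (n(I, a) = -8 - 4 = -12)
v(V) = 5/2 + 2*V*(-1 + V)/5 (v(V) = ((2*V)*(-1 + V))*(⅕) - 5*(-½) = (2*V*(-1 + V))*(⅕) + 5/2 = 2*V*(-1 + V)/5 + 5/2 = 5/2 + 2*V*(-1 + V)/5)
X(v(n(2, S(4, 2))))/6905 = 101/6905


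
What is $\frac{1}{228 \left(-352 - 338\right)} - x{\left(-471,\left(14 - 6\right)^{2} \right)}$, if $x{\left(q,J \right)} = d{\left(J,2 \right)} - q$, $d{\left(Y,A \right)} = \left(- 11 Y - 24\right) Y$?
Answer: $\frac{7255755719}{157320} \approx 46121.0$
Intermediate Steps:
$d{\left(Y,A \right)} = Y \left(-24 - 11 Y\right)$ ($d{\left(Y,A \right)} = \left(-24 - 11 Y\right) Y = Y \left(-24 - 11 Y\right)$)
$x{\left(q,J \right)} = - q - J \left(24 + 11 J\right)$ ($x{\left(q,J \right)} = - J \left(24 + 11 J\right) - q = - q - J \left(24 + 11 J\right)$)
$\frac{1}{228 \left(-352 - 338\right)} - x{\left(-471,\left(14 - 6\right)^{2} \right)} = \frac{1}{228 \left(-352 - 338\right)} - \left(\left(-1\right) \left(-471\right) - \left(14 - 6\right)^{2} \left(24 + 11 \left(14 - 6\right)^{2}\right)\right) = \frac{1}{228 \left(-690\right)} - \left(471 - 8^{2} \left(24 + 11 \cdot 8^{2}\right)\right) = \frac{1}{-157320} - \left(471 - 64 \left(24 + 11 \cdot 64\right)\right) = - \frac{1}{157320} - \left(471 - 64 \left(24 + 704\right)\right) = - \frac{1}{157320} - \left(471 - 64 \cdot 728\right) = - \frac{1}{157320} - \left(471 - 46592\right) = - \frac{1}{157320} - -46121 = - \frac{1}{157320} + 46121 = \frac{7255755719}{157320}$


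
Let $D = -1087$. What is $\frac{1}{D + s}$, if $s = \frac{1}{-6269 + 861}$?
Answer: $- \frac{5408}{5878497} \approx -0.00091996$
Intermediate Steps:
$s = - \frac{1}{5408}$ ($s = \frac{1}{-5408} = - \frac{1}{5408} \approx -0.00018491$)
$\frac{1}{D + s} = \frac{1}{-1087 - \frac{1}{5408}} = \frac{1}{- \frac{5878497}{5408}} = - \frac{5408}{5878497}$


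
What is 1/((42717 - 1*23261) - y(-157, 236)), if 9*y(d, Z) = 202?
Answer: 9/174902 ≈ 5.1457e-5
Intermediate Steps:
y(d, Z) = 202/9 (y(d, Z) = (⅑)*202 = 202/9)
1/((42717 - 1*23261) - y(-157, 236)) = 1/((42717 - 1*23261) - 1*202/9) = 1/((42717 - 23261) - 202/9) = 1/(19456 - 202/9) = 1/(174902/9) = 9/174902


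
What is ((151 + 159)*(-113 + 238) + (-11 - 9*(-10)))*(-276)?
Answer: -10716804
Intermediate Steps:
((151 + 159)*(-113 + 238) + (-11 - 9*(-10)))*(-276) = (310*125 + (-11 + 90))*(-276) = (38750 + 79)*(-276) = 38829*(-276) = -10716804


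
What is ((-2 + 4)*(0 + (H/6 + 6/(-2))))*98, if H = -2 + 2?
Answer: -588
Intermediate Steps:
H = 0
((-2 + 4)*(0 + (H/6 + 6/(-2))))*98 = ((-2 + 4)*(0 + (0/6 + 6/(-2))))*98 = (2*(0 + (0*(⅙) + 6*(-½))))*98 = (2*(0 + (0 - 3)))*98 = (2*(0 - 3))*98 = (2*(-3))*98 = -6*98 = -588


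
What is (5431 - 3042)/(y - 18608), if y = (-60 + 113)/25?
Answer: -59725/465147 ≈ -0.12840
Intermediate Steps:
y = 53/25 (y = 53*(1/25) = 53/25 ≈ 2.1200)
(5431 - 3042)/(y - 18608) = (5431 - 3042)/(53/25 - 18608) = 2389/(-465147/25) = 2389*(-25/465147) = -59725/465147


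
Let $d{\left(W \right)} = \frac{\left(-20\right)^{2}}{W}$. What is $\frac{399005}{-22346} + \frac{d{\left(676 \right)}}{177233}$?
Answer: $- \frac{11951145950285}{669315816442} \approx -17.856$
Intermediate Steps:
$d{\left(W \right)} = \frac{400}{W}$
$\frac{399005}{-22346} + \frac{d{\left(676 \right)}}{177233} = \frac{399005}{-22346} + \frac{400 \cdot \frac{1}{676}}{177233} = 399005 \left(- \frac{1}{22346}\right) + 400 \cdot \frac{1}{676} \cdot \frac{1}{177233} = - \frac{399005}{22346} + \frac{100}{169} \cdot \frac{1}{177233} = - \frac{399005}{22346} + \frac{100}{29952377} = - \frac{11951145950285}{669315816442}$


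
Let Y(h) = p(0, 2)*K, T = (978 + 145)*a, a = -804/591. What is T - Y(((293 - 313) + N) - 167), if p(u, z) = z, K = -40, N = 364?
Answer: -285204/197 ≈ -1447.7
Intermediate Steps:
a = -268/197 (a = -804*1/591 = -268/197 ≈ -1.3604)
T = -300964/197 (T = (978 + 145)*(-268/197) = 1123*(-268/197) = -300964/197 ≈ -1527.7)
Y(h) = -80 (Y(h) = 2*(-40) = -80)
T - Y(((293 - 313) + N) - 167) = -300964/197 - 1*(-80) = -300964/197 + 80 = -285204/197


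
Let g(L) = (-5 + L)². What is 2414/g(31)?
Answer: 1207/338 ≈ 3.5710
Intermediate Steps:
2414/g(31) = 2414/((-5 + 31)²) = 2414/(26²) = 2414/676 = 2414*(1/676) = 1207/338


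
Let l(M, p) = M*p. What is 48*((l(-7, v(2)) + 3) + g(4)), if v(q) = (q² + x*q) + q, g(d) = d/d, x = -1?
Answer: -1152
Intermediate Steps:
g(d) = 1
v(q) = q² (v(q) = (q² - q) + q = q²)
48*((l(-7, v(2)) + 3) + g(4)) = 48*((-7*2² + 3) + 1) = 48*((-7*4 + 3) + 1) = 48*((-28 + 3) + 1) = 48*(-25 + 1) = 48*(-24) = -1152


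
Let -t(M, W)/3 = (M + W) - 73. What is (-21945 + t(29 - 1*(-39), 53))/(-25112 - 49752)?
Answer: 22089/74864 ≈ 0.29505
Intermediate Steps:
t(M, W) = 219 - 3*M - 3*W (t(M, W) = -3*((M + W) - 73) = -3*(-73 + M + W) = 219 - 3*M - 3*W)
(-21945 + t(29 - 1*(-39), 53))/(-25112 - 49752) = (-21945 + (219 - 3*(29 - 1*(-39)) - 3*53))/(-25112 - 49752) = (-21945 + (219 - 3*(29 + 39) - 159))/(-74864) = (-21945 + (219 - 3*68 - 159))*(-1/74864) = (-21945 + (219 - 204 - 159))*(-1/74864) = (-21945 - 144)*(-1/74864) = -22089*(-1/74864) = 22089/74864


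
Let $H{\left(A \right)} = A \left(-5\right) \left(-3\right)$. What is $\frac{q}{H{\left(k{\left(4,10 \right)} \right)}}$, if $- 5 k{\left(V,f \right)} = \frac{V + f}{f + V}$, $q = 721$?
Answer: $- \frac{721}{3} \approx -240.33$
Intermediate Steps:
$k{\left(V,f \right)} = - \frac{1}{5}$ ($k{\left(V,f \right)} = - \frac{\left(V + f\right) \frac{1}{f + V}}{5} = - \frac{\left(V + f\right) \frac{1}{V + f}}{5} = \left(- \frac{1}{5}\right) 1 = - \frac{1}{5}$)
$H{\left(A \right)} = 15 A$ ($H{\left(A \right)} = - 5 A \left(-3\right) = 15 A$)
$\frac{q}{H{\left(k{\left(4,10 \right)} \right)}} = \frac{721}{15 \left(- \frac{1}{5}\right)} = \frac{721}{-3} = 721 \left(- \frac{1}{3}\right) = - \frac{721}{3}$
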